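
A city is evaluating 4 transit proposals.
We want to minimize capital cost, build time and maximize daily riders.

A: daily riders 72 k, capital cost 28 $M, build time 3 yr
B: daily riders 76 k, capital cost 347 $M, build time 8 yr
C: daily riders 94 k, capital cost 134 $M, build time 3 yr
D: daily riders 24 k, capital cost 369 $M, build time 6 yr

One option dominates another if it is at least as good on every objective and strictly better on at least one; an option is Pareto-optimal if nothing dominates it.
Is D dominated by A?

A vs D: daily riders 72≥24, capital cost 28≤369, build time 3≤6 — A is at least as good on every objective with at least one strict improvement.

Yes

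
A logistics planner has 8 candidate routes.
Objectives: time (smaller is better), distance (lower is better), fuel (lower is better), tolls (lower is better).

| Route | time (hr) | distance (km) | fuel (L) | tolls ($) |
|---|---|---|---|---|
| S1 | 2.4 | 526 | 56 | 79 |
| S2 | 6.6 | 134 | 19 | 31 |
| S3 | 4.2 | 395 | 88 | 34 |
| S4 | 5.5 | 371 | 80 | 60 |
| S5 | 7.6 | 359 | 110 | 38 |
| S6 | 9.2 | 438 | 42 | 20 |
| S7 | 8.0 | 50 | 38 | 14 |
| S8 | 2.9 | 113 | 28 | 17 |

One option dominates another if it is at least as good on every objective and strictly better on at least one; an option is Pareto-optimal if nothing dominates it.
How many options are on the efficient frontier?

4

S1: not dominated (best time).
S2: not dominated (best fuel).
S3: dominated by S8 (time 2.9≤4.2, distance 113≤395, fuel 28≤88, tolls 17≤34).
S4: dominated by S8 (time 2.9≤5.5, distance 113≤371, fuel 28≤80, tolls 17≤60).
S5: dominated by S2 (time 6.6≤7.6, distance 134≤359, fuel 19≤110, tolls 31≤38).
S6: dominated by S7 (time 8.0≤9.2, distance 50≤438, fuel 38≤42, tolls 14≤20).
S7: not dominated (best distance).
S8: not dominated.
Pareto-optimal: S1, S2, S7, S8 → 4.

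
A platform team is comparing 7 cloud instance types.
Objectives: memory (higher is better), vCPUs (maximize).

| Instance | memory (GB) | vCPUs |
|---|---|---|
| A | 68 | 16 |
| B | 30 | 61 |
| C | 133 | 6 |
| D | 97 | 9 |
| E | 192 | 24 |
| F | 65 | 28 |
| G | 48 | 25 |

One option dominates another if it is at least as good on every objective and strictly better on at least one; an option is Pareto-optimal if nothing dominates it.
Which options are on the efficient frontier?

A: dominated by E (memory 192≥68, vCPUs 24≥16).
B: not dominated (best vCPUs).
C: dominated by E (memory 192≥133, vCPUs 24≥6).
D: dominated by E (memory 192≥97, vCPUs 24≥9).
E: not dominated (best memory).
F: not dominated.
G: dominated by F (memory 65≥48, vCPUs 28≥25).

B, E, F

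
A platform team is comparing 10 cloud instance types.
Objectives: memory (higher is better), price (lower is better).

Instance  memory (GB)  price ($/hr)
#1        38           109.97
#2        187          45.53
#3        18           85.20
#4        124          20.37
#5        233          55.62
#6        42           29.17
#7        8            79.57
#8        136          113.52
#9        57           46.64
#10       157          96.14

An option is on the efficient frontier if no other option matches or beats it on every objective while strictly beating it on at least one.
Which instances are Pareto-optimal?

#2, #4, #5

#1: dominated by #2 (memory 187≥38, price 45.53≤109.97).
#2: not dominated.
#3: dominated by #2 (memory 187≥18, price 45.53≤85.20).
#4: not dominated (best price).
#5: not dominated (best memory).
#6: dominated by #4 (memory 124≥42, price 20.37≤29.17).
#7: dominated by #2 (memory 187≥8, price 45.53≤79.57).
#8: dominated by #2 (memory 187≥136, price 45.53≤113.52).
#9: dominated by #2 (memory 187≥57, price 45.53≤46.64).
#10: dominated by #2 (memory 187≥157, price 45.53≤96.14).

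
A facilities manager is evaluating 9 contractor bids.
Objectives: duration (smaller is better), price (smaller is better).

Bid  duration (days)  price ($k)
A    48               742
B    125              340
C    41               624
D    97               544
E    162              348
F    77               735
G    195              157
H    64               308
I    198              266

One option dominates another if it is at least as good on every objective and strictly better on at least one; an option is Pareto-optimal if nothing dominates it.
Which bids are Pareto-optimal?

C, G, H

A: dominated by C (duration 41≤48, price 624≤742).
B: dominated by H (duration 64≤125, price 308≤340).
C: not dominated (best duration).
D: dominated by H (duration 64≤97, price 308≤544).
E: dominated by B (duration 125≤162, price 340≤348).
F: dominated by C (duration 41≤77, price 624≤735).
G: not dominated (best price).
H: not dominated.
I: dominated by G (duration 195≤198, price 157≤266).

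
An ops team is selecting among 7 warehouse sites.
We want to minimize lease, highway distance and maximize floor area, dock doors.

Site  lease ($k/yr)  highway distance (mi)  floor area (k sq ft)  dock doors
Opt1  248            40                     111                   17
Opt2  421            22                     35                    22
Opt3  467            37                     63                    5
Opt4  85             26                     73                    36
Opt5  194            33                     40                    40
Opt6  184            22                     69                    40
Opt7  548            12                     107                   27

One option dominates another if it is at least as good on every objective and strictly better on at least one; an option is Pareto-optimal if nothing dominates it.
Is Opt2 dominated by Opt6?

Yes

Opt6 vs Opt2: lease 184≤421, highway distance 22≤22, floor area 69≥35, dock doors 40≥22 — Opt6 is at least as good on every objective with at least one strict improvement.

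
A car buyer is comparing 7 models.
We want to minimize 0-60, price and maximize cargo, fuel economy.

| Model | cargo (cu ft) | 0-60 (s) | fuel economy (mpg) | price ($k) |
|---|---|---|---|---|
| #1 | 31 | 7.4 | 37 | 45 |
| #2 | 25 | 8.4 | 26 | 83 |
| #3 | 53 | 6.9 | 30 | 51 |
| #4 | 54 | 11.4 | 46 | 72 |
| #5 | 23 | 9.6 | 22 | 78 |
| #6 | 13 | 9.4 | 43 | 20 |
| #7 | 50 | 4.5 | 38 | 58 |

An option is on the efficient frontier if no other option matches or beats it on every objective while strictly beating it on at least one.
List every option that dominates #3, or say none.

none

#1: worse on cargo (31 vs 53).
#2: worse on cargo (25 vs 53).
#4: worse on 0-60 (11.4 vs 6.9).
#5: worse on cargo (23 vs 53).
#6: worse on cargo (13 vs 53).
#7: worse on cargo (50 vs 53).
No option dominates #3.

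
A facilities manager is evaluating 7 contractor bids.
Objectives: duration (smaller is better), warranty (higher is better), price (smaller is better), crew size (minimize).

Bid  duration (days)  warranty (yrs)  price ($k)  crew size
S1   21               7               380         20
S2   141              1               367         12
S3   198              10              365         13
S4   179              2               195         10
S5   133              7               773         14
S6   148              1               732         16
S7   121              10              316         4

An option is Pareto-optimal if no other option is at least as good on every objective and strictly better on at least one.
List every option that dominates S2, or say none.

S7: duration 121≤141, warranty 10≥1, price 316≤367, crew size 4≤12 — dominates S2.
Others (S1, S3, S4, S5, S6) are each worse than S2 on at least one objective.

S7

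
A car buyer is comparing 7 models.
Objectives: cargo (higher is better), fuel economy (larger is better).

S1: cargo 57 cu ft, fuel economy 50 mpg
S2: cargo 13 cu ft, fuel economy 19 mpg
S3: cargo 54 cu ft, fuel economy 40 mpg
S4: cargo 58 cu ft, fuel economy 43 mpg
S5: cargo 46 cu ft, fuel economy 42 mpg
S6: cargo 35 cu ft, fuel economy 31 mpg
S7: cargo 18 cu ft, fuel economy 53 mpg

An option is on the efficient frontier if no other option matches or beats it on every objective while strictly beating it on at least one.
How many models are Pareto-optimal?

3

S1: not dominated.
S2: dominated by S1 (cargo 57≥13, fuel economy 50≥19).
S3: dominated by S1 (cargo 57≥54, fuel economy 50≥40).
S4: not dominated (best cargo).
S5: dominated by S1 (cargo 57≥46, fuel economy 50≥42).
S6: dominated by S1 (cargo 57≥35, fuel economy 50≥31).
S7: not dominated (best fuel economy).
Pareto-optimal: S1, S4, S7 → 3.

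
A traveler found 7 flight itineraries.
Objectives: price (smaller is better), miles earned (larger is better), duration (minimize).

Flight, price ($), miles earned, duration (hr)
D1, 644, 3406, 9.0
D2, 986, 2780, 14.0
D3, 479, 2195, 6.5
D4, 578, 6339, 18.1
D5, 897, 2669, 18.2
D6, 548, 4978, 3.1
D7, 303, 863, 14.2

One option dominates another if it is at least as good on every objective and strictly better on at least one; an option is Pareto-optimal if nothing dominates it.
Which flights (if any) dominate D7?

none

D1: worse on price (644 vs 303).
D2: worse on price (986 vs 303).
D3: worse on price (479 vs 303).
D4: worse on price (578 vs 303).
D5: worse on price (897 vs 303).
D6: worse on price (548 vs 303).
No option dominates D7.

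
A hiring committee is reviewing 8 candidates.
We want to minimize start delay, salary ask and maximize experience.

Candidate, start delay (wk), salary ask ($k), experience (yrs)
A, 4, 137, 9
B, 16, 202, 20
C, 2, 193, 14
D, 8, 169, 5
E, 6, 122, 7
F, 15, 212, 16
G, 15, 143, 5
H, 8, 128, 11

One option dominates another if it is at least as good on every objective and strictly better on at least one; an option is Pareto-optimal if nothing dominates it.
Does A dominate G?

Yes

A vs G: start delay 4≤15, salary ask 137≤143, experience 9≥5 — A is at least as good on every objective with at least one strict improvement.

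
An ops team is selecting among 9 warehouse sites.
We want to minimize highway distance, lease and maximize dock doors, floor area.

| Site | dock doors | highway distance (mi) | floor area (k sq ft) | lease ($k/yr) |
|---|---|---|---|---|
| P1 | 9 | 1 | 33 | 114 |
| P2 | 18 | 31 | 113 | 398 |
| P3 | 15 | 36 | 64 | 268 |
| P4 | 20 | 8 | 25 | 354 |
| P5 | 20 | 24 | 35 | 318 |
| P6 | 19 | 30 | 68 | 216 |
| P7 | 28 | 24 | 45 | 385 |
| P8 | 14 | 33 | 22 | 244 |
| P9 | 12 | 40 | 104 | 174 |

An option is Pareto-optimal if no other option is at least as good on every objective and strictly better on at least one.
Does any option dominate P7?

No

P1: worse on dock doors (9 vs 28).
P2: worse on dock doors (18 vs 28).
P3: worse on dock doors (15 vs 28).
P4: worse on dock doors (20 vs 28).
P5: worse on dock doors (20 vs 28).
P6: worse on dock doors (19 vs 28).
P8: worse on dock doors (14 vs 28).
P9: worse on dock doors (12 vs 28).
No option is at least as good as P7 on every objective and strictly better on one.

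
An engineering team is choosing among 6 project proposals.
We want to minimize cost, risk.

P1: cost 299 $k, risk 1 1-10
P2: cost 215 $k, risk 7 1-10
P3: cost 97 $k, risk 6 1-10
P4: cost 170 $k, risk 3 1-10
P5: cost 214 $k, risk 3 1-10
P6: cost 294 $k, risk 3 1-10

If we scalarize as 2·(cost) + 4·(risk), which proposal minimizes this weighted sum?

P3

P1: 2·299 + 4·1 = 602
P2: 2·215 + 4·7 = 458
P3: 2·97 + 4·6 = 218
P4: 2·170 + 4·3 = 352
P5: 2·214 + 4·3 = 440
P6: 2·294 + 4·3 = 600
Lowest: P3 at 218.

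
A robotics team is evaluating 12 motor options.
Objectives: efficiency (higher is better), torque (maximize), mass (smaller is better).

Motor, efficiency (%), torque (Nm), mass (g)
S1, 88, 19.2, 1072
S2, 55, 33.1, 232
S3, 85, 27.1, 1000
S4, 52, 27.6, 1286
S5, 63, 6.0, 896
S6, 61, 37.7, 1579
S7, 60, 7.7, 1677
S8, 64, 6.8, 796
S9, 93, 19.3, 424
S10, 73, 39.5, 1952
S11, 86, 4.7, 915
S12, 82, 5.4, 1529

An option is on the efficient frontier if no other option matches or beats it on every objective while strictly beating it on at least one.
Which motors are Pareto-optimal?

S1: dominated by S9 (efficiency 93≥88, torque 19.3≥19.2, mass 424≤1072).
S2: not dominated (best mass).
S3: not dominated.
S4: dominated by S2 (efficiency 55≥52, torque 33.1≥27.6, mass 232≤1286).
S5: dominated by S8 (efficiency 64≥63, torque 6.8≥6.0, mass 796≤896).
S6: not dominated.
S7: dominated by S1 (efficiency 88≥60, torque 19.2≥7.7, mass 1072≤1677).
S8: dominated by S9 (efficiency 93≥64, torque 19.3≥6.8, mass 424≤796).
S9: not dominated (best efficiency).
S10: not dominated (best torque).
S11: dominated by S9 (efficiency 93≥86, torque 19.3≥4.7, mass 424≤915).
S12: dominated by S1 (efficiency 88≥82, torque 19.2≥5.4, mass 1072≤1529).

S2, S3, S6, S9, S10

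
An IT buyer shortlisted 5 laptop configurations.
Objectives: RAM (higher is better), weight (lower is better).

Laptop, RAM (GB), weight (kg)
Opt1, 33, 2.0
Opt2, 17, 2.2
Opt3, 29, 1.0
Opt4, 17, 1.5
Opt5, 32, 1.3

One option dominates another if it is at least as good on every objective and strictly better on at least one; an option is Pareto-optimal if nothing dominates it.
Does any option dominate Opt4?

Yes

Opt3 vs Opt4: RAM 29≥17, weight 1.0≤1.5 — Opt3 is at least as good on every objective and strictly better on at least one, so Opt3 dominates Opt4.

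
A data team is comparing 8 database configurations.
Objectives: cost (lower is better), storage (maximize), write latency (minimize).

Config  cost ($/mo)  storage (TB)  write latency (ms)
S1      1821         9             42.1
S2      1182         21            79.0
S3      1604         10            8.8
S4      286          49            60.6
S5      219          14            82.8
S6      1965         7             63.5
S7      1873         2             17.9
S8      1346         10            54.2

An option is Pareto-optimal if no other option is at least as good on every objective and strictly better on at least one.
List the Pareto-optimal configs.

S1: dominated by S3 (cost 1604≤1821, storage 10≥9, write latency 8.8≤42.1).
S2: dominated by S4 (cost 286≤1182, storage 49≥21, write latency 60.6≤79.0).
S3: not dominated (best write latency).
S4: not dominated (best storage).
S5: not dominated (best cost).
S6: dominated by S1 (cost 1821≤1965, storage 9≥7, write latency 42.1≤63.5).
S7: dominated by S3 (cost 1604≤1873, storage 10≥2, write latency 8.8≤17.9).
S8: not dominated.

S3, S4, S5, S8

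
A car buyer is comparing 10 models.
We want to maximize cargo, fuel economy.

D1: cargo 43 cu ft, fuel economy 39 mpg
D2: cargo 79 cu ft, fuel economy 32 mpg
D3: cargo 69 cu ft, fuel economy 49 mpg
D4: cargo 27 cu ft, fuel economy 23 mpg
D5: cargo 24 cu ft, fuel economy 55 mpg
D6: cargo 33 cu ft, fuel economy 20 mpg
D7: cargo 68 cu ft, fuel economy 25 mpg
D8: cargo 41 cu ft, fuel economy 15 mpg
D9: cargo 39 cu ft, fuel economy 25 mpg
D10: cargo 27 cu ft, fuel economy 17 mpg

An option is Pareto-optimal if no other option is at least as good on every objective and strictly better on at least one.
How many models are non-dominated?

D1: dominated by D3 (cargo 69≥43, fuel economy 49≥39).
D2: not dominated (best cargo).
D3: not dominated.
D4: dominated by D1 (cargo 43≥27, fuel economy 39≥23).
D5: not dominated (best fuel economy).
D6: dominated by D1 (cargo 43≥33, fuel economy 39≥20).
D7: dominated by D2 (cargo 79≥68, fuel economy 32≥25).
D8: dominated by D1 (cargo 43≥41, fuel economy 39≥15).
D9: dominated by D1 (cargo 43≥39, fuel economy 39≥25).
D10: dominated by D1 (cargo 43≥27, fuel economy 39≥17).
Pareto-optimal: D2, D3, D5 → 3.

3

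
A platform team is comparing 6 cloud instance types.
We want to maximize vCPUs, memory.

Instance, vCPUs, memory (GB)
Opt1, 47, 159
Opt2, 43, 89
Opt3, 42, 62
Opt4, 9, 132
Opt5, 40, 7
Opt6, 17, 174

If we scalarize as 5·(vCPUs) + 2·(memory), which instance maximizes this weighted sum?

Opt1

Opt1: 5·47 + 2·159 = 553
Opt2: 5·43 + 2·89 = 393
Opt3: 5·42 + 2·62 = 334
Opt4: 5·9 + 2·132 = 309
Opt5: 5·40 + 2·7 = 214
Opt6: 5·17 + 2·174 = 433
Highest: Opt1 at 553.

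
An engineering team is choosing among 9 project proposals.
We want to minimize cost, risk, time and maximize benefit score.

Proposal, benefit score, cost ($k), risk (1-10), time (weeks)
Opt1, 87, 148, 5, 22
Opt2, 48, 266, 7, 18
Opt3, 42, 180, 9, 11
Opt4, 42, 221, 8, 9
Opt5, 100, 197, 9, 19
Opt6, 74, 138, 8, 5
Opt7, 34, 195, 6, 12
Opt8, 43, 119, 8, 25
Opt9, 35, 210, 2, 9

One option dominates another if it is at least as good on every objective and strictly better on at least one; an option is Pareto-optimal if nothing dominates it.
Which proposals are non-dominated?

Opt1, Opt2, Opt5, Opt6, Opt7, Opt8, Opt9

Opt1: not dominated.
Opt2: not dominated.
Opt3: dominated by Opt6 (benefit score 74≥42, cost 138≤180, risk 8≤9, time 5≤11).
Opt4: dominated by Opt6 (benefit score 74≥42, cost 138≤221, risk 8≤8, time 5≤9).
Opt5: not dominated (best benefit score).
Opt6: not dominated (best time).
Opt7: not dominated.
Opt8: not dominated (best cost).
Opt9: not dominated (best risk).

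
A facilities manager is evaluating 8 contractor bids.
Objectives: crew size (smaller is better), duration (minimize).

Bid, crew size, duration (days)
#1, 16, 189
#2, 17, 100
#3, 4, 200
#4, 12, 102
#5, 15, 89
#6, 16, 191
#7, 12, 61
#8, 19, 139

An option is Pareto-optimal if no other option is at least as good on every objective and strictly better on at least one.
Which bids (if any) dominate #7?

none

#1: worse on crew size (16 vs 12).
#2: worse on crew size (17 vs 12).
#3: worse on duration (200 vs 61).
#4: worse on duration (102 vs 61).
#5: worse on crew size (15 vs 12).
#6: worse on crew size (16 vs 12).
#8: worse on crew size (19 vs 12).
No option dominates #7.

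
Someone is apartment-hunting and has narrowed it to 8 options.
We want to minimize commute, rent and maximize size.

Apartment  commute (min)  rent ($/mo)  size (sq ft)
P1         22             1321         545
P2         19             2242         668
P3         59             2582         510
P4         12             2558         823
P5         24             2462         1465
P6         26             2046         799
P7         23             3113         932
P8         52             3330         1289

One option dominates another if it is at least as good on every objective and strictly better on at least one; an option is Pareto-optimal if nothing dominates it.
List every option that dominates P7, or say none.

P1: worse on size (545 vs 932).
P2: worse on size (668 vs 932).
P3: worse on commute (59 vs 23).
P4: worse on size (823 vs 932).
P5: worse on commute (24 vs 23).
P6: worse on commute (26 vs 23).
P8: worse on commute (52 vs 23).
No option dominates P7.

none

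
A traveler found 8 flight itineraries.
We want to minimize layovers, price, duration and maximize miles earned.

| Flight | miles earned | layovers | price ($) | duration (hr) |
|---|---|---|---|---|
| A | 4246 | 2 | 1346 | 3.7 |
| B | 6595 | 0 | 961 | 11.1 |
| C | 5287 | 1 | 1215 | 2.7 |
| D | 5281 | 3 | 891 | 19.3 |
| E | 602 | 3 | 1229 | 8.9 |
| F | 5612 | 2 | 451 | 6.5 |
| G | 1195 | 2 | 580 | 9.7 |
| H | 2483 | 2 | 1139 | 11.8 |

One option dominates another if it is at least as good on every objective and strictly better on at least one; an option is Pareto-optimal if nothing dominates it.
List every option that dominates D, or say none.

F

F: miles earned 5612≥5281, layovers 2≤3, price 451≤891, duration 6.5≤19.3 — dominates D.
Others (A, B, C, E, G, H) are each worse than D on at least one objective.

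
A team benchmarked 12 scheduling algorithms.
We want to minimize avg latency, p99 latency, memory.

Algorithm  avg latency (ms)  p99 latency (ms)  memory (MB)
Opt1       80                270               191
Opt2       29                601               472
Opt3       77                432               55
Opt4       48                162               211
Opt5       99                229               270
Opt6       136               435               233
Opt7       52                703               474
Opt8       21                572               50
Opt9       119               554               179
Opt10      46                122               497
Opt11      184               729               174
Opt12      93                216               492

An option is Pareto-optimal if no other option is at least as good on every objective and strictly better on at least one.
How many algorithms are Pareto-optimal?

5

Opt1: not dominated.
Opt2: dominated by Opt8 (avg latency 21≤29, p99 latency 572≤601, memory 50≤472).
Opt3: not dominated.
Opt4: not dominated.
Opt5: dominated by Opt4 (avg latency 48≤99, p99 latency 162≤229, memory 211≤270).
Opt6: dominated by Opt1 (avg latency 80≤136, p99 latency 270≤435, memory 191≤233).
Opt7: dominated by Opt2 (avg latency 29≤52, p99 latency 601≤703, memory 472≤474).
Opt8: not dominated (best avg latency).
Opt9: dominated by Opt3 (avg latency 77≤119, p99 latency 432≤554, memory 55≤179).
Opt10: not dominated (best p99 latency).
Opt11: dominated by Opt3 (avg latency 77≤184, p99 latency 432≤729, memory 55≤174).
Opt12: dominated by Opt4 (avg latency 48≤93, p99 latency 162≤216, memory 211≤492).
Pareto-optimal: Opt1, Opt3, Opt4, Opt8, Opt10 → 5.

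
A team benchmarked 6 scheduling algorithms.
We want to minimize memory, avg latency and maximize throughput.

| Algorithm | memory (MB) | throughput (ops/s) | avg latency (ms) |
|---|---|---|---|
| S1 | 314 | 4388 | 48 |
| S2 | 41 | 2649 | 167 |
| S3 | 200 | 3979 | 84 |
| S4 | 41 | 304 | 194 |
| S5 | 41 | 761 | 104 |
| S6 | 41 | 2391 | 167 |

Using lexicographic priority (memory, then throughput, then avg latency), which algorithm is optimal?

S2

First minimize memory: best is 41, kept {S2, S4, S5, S6}.
Then maximize throughput: best is 2649, kept {S2}.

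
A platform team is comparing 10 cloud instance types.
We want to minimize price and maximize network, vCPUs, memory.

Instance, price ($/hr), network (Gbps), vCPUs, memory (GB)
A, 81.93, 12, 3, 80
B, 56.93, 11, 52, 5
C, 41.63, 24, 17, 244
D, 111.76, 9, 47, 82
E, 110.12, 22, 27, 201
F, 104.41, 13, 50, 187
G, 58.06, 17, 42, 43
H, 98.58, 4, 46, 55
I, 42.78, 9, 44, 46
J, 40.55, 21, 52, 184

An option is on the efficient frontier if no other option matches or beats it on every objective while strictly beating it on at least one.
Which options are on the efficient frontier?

C, E, F, J

A: dominated by C (price 41.63≤81.93, network 24≥12, vCPUs 17≥3, memory 244≥80).
B: dominated by J (price 40.55≤56.93, network 21≥11, vCPUs 52≥52, memory 184≥5).
C: not dominated (best network).
D: dominated by F (price 104.41≤111.76, network 13≥9, vCPUs 50≥47, memory 187≥82).
E: not dominated.
F: not dominated.
G: dominated by J (price 40.55≤58.06, network 21≥17, vCPUs 52≥42, memory 184≥43).
H: dominated by J (price 40.55≤98.58, network 21≥4, vCPUs 52≥46, memory 184≥55).
I: dominated by J (price 40.55≤42.78, network 21≥9, vCPUs 52≥44, memory 184≥46).
J: not dominated (best price).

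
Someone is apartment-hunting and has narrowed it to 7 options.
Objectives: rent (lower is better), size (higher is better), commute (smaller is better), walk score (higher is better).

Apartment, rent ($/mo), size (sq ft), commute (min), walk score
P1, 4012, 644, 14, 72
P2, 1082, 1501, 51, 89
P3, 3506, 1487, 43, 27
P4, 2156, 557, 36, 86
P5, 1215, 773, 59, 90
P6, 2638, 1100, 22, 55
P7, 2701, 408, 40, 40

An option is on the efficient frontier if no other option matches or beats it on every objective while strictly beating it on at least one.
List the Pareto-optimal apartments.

P1: not dominated (best commute).
P2: not dominated (best rent).
P3: not dominated.
P4: not dominated.
P5: not dominated (best walk score).
P6: not dominated.
P7: dominated by P4 (rent 2156≤2701, size 557≥408, commute 36≤40, walk score 86≥40).

P1, P2, P3, P4, P5, P6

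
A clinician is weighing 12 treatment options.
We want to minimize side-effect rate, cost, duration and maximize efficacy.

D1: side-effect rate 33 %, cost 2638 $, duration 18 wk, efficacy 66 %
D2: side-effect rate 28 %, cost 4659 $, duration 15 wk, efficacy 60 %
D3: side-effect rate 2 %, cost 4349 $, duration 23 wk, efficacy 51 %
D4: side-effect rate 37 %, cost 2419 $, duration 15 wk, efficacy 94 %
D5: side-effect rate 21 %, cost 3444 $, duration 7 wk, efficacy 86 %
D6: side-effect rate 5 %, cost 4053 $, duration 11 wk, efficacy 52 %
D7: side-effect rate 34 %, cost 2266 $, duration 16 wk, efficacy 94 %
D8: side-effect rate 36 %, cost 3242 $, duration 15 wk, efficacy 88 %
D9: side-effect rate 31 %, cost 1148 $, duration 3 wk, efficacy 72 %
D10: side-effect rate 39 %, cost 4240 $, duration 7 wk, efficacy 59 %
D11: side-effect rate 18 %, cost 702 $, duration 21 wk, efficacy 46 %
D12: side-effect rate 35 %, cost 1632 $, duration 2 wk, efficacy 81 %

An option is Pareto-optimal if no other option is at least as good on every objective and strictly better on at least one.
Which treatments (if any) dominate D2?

D5

D5: side-effect rate 21≤28, cost 3444≤4659, duration 7≤15, efficacy 86≥60 — dominates D2.
Others (D1, D3, D4, D6, D7, D8, D9, D10, D11, D12) are each worse than D2 on at least one objective.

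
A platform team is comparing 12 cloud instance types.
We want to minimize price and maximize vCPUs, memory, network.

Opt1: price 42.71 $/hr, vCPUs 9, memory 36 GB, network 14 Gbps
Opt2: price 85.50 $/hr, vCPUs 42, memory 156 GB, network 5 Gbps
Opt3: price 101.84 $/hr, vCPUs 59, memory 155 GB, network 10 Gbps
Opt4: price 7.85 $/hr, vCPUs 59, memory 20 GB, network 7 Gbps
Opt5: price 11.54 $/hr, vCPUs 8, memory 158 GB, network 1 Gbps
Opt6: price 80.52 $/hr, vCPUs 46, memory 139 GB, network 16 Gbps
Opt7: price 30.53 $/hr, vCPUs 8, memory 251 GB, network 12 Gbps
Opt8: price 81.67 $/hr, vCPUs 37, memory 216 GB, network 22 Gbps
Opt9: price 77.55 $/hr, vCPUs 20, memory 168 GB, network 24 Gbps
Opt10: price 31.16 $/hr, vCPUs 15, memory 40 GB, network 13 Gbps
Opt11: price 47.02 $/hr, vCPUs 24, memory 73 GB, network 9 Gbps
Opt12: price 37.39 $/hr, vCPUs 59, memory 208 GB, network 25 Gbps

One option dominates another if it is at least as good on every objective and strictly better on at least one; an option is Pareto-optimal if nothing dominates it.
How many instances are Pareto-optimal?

6

Opt1: dominated by Opt12 (price 37.39≤42.71, vCPUs 59≥9, memory 208≥36, network 25≥14).
Opt2: dominated by Opt12 (price 37.39≤85.50, vCPUs 59≥42, memory 208≥156, network 25≥5).
Opt3: dominated by Opt12 (price 37.39≤101.84, vCPUs 59≥59, memory 208≥155, network 25≥10).
Opt4: not dominated (best price).
Opt5: not dominated.
Opt6: dominated by Opt12 (price 37.39≤80.52, vCPUs 59≥46, memory 208≥139, network 25≥16).
Opt7: not dominated (best memory).
Opt8: not dominated.
Opt9: dominated by Opt12 (price 37.39≤77.55, vCPUs 59≥20, memory 208≥168, network 25≥24).
Opt10: not dominated.
Opt11: dominated by Opt12 (price 37.39≤47.02, vCPUs 59≥24, memory 208≥73, network 25≥9).
Opt12: not dominated (best network).
Pareto-optimal: Opt4, Opt5, Opt7, Opt8, Opt10, Opt12 → 6.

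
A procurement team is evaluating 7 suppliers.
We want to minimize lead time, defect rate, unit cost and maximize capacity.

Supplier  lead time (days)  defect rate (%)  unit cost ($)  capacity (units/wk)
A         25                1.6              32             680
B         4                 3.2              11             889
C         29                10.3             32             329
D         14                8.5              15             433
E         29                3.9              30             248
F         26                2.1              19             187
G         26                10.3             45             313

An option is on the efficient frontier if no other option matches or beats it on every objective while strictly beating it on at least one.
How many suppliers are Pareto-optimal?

A: not dominated (best defect rate).
B: not dominated (best lead time).
C: dominated by A (lead time 25≤29, defect rate 1.6≤10.3, unit cost 32≤32, capacity 680≥329).
D: dominated by B (lead time 4≤14, defect rate 3.2≤8.5, unit cost 11≤15, capacity 889≥433).
E: dominated by B (lead time 4≤29, defect rate 3.2≤3.9, unit cost 11≤30, capacity 889≥248).
F: not dominated.
G: dominated by A (lead time 25≤26, defect rate 1.6≤10.3, unit cost 32≤45, capacity 680≥313).
Pareto-optimal: A, B, F → 3.

3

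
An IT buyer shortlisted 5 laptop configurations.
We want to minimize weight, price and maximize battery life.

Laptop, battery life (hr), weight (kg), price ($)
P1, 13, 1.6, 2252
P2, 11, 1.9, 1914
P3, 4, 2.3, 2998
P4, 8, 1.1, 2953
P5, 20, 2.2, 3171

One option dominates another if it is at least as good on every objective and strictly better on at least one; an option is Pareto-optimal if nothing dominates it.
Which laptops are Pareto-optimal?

P1: not dominated.
P2: not dominated (best price).
P3: dominated by P1 (battery life 13≥4, weight 1.6≤2.3, price 2252≤2998).
P4: not dominated (best weight).
P5: not dominated (best battery life).

P1, P2, P4, P5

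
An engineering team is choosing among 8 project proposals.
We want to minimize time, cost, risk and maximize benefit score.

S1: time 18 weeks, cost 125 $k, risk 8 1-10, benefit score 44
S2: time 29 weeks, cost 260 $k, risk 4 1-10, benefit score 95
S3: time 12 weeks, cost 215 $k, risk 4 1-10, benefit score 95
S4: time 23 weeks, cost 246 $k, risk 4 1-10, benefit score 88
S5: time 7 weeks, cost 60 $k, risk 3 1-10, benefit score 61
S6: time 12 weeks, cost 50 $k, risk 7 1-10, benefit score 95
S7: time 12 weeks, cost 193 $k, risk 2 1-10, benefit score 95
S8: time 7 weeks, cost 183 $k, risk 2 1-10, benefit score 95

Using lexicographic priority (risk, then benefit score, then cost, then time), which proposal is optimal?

S8

First minimize risk: best is 2, kept {S7, S8}.
Then maximize benefit score: best is 95, kept {S7, S8}.
Then minimize cost: best is 183, kept {S8}.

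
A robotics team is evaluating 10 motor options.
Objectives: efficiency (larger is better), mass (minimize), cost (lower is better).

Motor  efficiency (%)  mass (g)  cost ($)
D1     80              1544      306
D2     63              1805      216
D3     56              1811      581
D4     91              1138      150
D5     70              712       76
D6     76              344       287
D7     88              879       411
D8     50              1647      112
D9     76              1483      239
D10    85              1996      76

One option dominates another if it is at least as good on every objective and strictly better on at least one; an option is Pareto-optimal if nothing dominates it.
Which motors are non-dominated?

D1: dominated by D4 (efficiency 91≥80, mass 1138≤1544, cost 150≤306).
D2: dominated by D4 (efficiency 91≥63, mass 1138≤1805, cost 150≤216).
D3: dominated by D1 (efficiency 80≥56, mass 1544≤1811, cost 306≤581).
D4: not dominated (best efficiency).
D5: not dominated.
D6: not dominated (best mass).
D7: not dominated.
D8: dominated by D5 (efficiency 70≥50, mass 712≤1647, cost 76≤112).
D9: dominated by D4 (efficiency 91≥76, mass 1138≤1483, cost 150≤239).
D10: not dominated.

D4, D5, D6, D7, D10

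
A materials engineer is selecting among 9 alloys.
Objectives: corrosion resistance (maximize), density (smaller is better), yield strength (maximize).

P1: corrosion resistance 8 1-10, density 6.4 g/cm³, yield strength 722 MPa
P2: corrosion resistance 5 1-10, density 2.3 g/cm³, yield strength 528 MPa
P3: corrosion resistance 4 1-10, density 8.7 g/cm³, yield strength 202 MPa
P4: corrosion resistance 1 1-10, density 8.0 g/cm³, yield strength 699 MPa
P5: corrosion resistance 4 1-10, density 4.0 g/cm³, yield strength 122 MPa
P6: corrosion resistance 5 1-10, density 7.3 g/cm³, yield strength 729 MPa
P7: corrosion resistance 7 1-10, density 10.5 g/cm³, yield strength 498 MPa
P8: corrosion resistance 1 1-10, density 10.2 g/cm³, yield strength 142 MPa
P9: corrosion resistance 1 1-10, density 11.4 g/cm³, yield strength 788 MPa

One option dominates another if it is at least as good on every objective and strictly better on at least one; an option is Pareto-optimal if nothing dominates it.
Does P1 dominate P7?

Yes

P1 vs P7: corrosion resistance 8≥7, density 6.4≤10.5, yield strength 722≥498 — P1 is at least as good on every objective with at least one strict improvement.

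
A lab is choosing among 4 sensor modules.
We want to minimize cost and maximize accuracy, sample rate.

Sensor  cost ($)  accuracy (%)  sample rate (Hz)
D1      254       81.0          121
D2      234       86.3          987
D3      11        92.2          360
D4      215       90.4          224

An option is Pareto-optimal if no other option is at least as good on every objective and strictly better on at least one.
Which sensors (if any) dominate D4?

D3: cost 11≤215, accuracy 92.2≥90.4, sample rate 360≥224 — dominates D4.
Others (D1, D2) are each worse than D4 on at least one objective.

D3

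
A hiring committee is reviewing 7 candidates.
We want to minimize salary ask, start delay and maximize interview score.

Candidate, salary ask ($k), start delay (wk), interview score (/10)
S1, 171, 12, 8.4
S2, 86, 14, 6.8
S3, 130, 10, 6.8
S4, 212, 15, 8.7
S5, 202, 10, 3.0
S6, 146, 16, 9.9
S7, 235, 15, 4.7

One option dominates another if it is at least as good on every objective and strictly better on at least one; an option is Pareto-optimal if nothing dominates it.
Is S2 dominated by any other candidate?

S1: worse on salary ask (171 vs 86).
S3: worse on salary ask (130 vs 86).
S4: worse on salary ask (212 vs 86).
S5: worse on salary ask (202 vs 86).
S6: worse on salary ask (146 vs 86).
S7: worse on salary ask (235 vs 86).
No option is at least as good as S2 on every objective and strictly better on one.

No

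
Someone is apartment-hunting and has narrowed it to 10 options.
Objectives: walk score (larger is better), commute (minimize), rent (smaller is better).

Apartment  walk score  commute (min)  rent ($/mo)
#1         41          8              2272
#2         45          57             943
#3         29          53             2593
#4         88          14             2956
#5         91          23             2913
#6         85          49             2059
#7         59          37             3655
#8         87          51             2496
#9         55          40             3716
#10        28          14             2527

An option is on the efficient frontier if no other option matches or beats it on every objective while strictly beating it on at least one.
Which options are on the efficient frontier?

#1: not dominated (best commute).
#2: not dominated (best rent).
#3: dominated by #1 (walk score 41≥29, commute 8≤53, rent 2272≤2593).
#4: not dominated.
#5: not dominated (best walk score).
#6: not dominated.
#7: dominated by #4 (walk score 88≥59, commute 14≤37, rent 2956≤3655).
#8: not dominated.
#9: dominated by #4 (walk score 88≥55, commute 14≤40, rent 2956≤3716).
#10: dominated by #1 (walk score 41≥28, commute 8≤14, rent 2272≤2527).

#1, #2, #4, #5, #6, #8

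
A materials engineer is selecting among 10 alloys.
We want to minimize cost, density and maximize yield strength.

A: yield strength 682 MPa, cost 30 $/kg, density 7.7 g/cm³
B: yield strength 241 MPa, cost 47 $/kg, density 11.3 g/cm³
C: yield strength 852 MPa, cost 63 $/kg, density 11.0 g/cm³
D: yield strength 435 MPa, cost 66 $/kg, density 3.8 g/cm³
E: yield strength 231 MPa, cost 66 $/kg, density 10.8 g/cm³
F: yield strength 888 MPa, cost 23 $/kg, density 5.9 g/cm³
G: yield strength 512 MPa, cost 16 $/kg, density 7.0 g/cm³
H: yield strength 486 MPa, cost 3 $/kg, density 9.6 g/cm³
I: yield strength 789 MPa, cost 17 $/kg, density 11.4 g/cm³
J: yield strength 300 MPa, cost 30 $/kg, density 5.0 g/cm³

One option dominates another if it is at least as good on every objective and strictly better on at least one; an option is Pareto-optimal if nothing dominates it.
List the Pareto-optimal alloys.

A: dominated by F (yield strength 888≥682, cost 23≤30, density 5.9≤7.7).
B: dominated by A (yield strength 682≥241, cost 30≤47, density 7.7≤11.3).
C: dominated by F (yield strength 888≥852, cost 23≤63, density 5.9≤11.0).
D: not dominated (best density).
E: dominated by A (yield strength 682≥231, cost 30≤66, density 7.7≤10.8).
F: not dominated (best yield strength).
G: not dominated.
H: not dominated (best cost).
I: not dominated.
J: not dominated.

D, F, G, H, I, J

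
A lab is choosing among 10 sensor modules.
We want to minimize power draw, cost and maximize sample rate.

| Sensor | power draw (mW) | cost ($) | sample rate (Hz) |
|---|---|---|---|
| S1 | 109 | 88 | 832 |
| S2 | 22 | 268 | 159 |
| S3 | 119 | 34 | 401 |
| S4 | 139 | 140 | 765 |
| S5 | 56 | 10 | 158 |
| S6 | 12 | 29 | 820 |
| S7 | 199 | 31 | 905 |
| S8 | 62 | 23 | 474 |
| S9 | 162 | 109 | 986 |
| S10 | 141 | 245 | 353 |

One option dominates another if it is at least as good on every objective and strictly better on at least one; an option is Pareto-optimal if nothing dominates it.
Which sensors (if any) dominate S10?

S1: power draw 109≤141, cost 88≤245, sample rate 832≥353 — dominates S10.
S3: power draw 119≤141, cost 34≤245, sample rate 401≥353 — dominates S10.
S4: power draw 139≤141, cost 140≤245, sample rate 765≥353 — dominates S10.
S6: power draw 12≤141, cost 29≤245, sample rate 820≥353 — dominates S10.
S8: power draw 62≤141, cost 23≤245, sample rate 474≥353 — dominates S10.
Others (S2, S5, S7, S9) are each worse than S10 on at least one objective.

S1, S3, S4, S6, S8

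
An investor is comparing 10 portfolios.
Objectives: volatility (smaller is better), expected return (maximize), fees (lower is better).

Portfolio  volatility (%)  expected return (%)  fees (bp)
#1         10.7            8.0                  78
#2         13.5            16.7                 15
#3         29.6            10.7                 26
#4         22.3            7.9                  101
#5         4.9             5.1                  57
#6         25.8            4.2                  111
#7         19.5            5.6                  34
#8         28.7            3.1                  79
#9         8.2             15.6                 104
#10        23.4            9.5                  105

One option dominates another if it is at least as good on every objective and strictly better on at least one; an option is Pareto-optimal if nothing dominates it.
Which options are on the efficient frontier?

#1: not dominated.
#2: not dominated (best expected return).
#3: dominated by #2 (volatility 13.5≤29.6, expected return 16.7≥10.7, fees 15≤26).
#4: dominated by #1 (volatility 10.7≤22.3, expected return 8.0≥7.9, fees 78≤101).
#5: not dominated (best volatility).
#6: dominated by #1 (volatility 10.7≤25.8, expected return 8.0≥4.2, fees 78≤111).
#7: dominated by #2 (volatility 13.5≤19.5, expected return 16.7≥5.6, fees 15≤34).
#8: dominated by #1 (volatility 10.7≤28.7, expected return 8.0≥3.1, fees 78≤79).
#9: not dominated.
#10: dominated by #2 (volatility 13.5≤23.4, expected return 16.7≥9.5, fees 15≤105).

#1, #2, #5, #9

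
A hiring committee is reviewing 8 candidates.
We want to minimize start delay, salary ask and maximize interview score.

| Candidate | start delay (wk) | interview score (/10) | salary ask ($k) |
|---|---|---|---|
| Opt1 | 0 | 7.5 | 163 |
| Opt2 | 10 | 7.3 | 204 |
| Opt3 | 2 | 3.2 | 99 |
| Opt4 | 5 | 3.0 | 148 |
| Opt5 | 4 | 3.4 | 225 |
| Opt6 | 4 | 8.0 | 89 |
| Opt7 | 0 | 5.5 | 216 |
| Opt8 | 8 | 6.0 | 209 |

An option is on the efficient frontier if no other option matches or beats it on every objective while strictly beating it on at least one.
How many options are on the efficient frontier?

Opt1: not dominated.
Opt2: dominated by Opt1 (start delay 0≤10, interview score 7.5≥7.3, salary ask 163≤204).
Opt3: not dominated.
Opt4: dominated by Opt3 (start delay 2≤5, interview score 3.2≥3.0, salary ask 99≤148).
Opt5: dominated by Opt1 (start delay 0≤4, interview score 7.5≥3.4, salary ask 163≤225).
Opt6: not dominated (best interview score).
Opt7: dominated by Opt1 (start delay 0≤0, interview score 7.5≥5.5, salary ask 163≤216).
Opt8: dominated by Opt1 (start delay 0≤8, interview score 7.5≥6.0, salary ask 163≤209).
Pareto-optimal: Opt1, Opt3, Opt6 → 3.

3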